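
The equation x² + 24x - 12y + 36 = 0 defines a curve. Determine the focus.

Only x is squared. Complete the square in x: (x + 12)² = 12(y + 9).
Vertex (-12, -9); 4p = 12 so p = 3. Opens up.
Focus is p units from the vertex along the axis: (h, k + p).

(-12, -6)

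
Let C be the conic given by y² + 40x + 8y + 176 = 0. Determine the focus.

Only y is squared. Complete the square in y: (y + 4)² = -40(x + 4).
Vertex (-4, -4); 4p = -40 so p = -10. Opens left.
Focus is p units from the vertex along the axis: (h + p, k).

(-14, -4)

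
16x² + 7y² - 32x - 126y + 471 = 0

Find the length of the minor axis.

2√7

16(x² - 2x) + 7(y² - 18y) = -471
Complete the square: 16(x - 1)² + 7(y - 9)² = -471 + 16 + 567 = 112
Dividing both sides by 112: (x - 1)²/7 + (y - 9)²/16 = 1
Ellipse, center (1, 9), major axis vertical; a² = 16, b² = 7.
b² = 7 so b = √7; the minor axis has length 2b = 2√7.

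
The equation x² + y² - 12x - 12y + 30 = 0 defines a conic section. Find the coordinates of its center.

Rearranging, (x² - 12x) + (y² - 12y) = -30.
Complete the square: (x - 6)² + (y - 6)² = -30 + 36 + 36 = 42
So (x - 6)² + (y - 6)² = 42.
Circle centered at (6, 6) with r² = 42.

(6, 6)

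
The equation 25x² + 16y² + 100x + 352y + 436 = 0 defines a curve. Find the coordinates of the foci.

Collect terms: 25(x² + 4x) + 16(y² + 22y) = -436
Complete the square in x and y: 25(x + 2)² + 16(y + 11)² = -436 + 100 + 1936 = 1600
Divide by 1600: (x + 2)²/64 + (y + 11)²/100 = 1
Ellipse, center (-2, -11), major axis vertical; a² = 100, b² = 64.
c² = a² - b² = 100 - 64 = 36, so c = 6.
Foci lie on the vertical axis through the center: (h, k ± c).

(-2, -17) and (-2, -5)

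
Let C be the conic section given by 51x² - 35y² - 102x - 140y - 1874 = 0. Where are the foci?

Rearranging, 51(x² - 2x) -35(y² + 4y) = 1874.
Complete the square: 51(x - 1)² -35(y + 2)² = 1874 + 51 - 140 = 1785
Dividing both sides by 1785: (x - 1)²/35 - (y + 2)²/51 = 1
Hyperbola, center (1, -2), transverse axis horizontal; a² = 35, b² = 51.
c² = a² + b² = 35 + 51 = 86, so c = √86.
Foci lie on the horizontal axis through the center: (h ± c, k).

(1 - √86, -2) and (1 + √86, -2)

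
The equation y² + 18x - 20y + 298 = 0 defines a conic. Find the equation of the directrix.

x = -13/2

Only y is squared. Complete the square in y: (y - 10)² = -18(x + 11).
Vertex (-11, 10); 4p = -18 so p = -9/2. Opens left.
Directrix is the vertical line x = h − p = -11 − (-9/2) = -13/2.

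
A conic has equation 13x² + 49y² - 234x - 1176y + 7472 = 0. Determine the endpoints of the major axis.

13(x² - 18x) + 49(y² - 24y) = -7472
Complete the square in x and y: 13(x - 9)² + 49(y - 12)² = -7472 + 1053 + 7056 = 637
Dividing both sides by 637: (x - 9)²/49 + (y - 12)²/13 = 1
Ellipse, center (9, 12), major axis horizontal; a² = 49, b² = 13.
a = 7. Vertices at (h ± a, k).

(2, 12) and (16, 12)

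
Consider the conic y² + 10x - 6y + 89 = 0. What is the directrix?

x = -11/2

Only y is squared. Complete the square in y: (y - 3)² = -10(x + 8).
Vertex (-8, 3); 4p = -10 so p = -5/2. Opens left.
Directrix is the vertical line x = h − p = -8 − (-5/2) = -11/2.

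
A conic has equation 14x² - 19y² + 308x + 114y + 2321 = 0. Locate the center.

Collect terms: 14(x² + 22x) -19(y² - 6y) = -2321
14(x + 11)² -19(y - 3)² = -2321 + 1694 - 171 = -798
Dividing both sides by -798: (y - 3)²/42 - (x + 11)²/57 = 1
Hyperbola with center (-11, 3).

(-11, 3)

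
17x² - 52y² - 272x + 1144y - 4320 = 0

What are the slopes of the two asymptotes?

Group the x- and y-terms: 17(x² - 16x) -52(y² - 22y) = 4320
Completing the square gives 17(x - 8)² -52(y - 11)² = 4320 + 1088 - 6292 = -884.
Dividing both sides by -884: (y - 11)²/17 - (x - 8)²/52 = 1
Hyperbola, center (8, 11), transverse axis vertical; a² = 17, b² = 52.
For a vertical hyperbola the asymptotes have slope ±a/b.
Here that is ±√17/2√13 = ±√221/26.

√221/26 and -√221/26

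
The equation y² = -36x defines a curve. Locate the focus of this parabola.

Vertex (0, 0); 4p = -36 so p = -9. Opens left.
Focus is p units from the vertex along the axis: (h + p, k).

(-9, 0)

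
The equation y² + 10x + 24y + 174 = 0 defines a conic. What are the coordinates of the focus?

Only y is squared. Complete the square in y: (y + 12)² = -10(x + 3).
Vertex (-3, -12); 4p = -10 so p = -5/2. Opens left.
Focus is p units from the vertex along the axis: (h + p, k).

(-11/2, -12)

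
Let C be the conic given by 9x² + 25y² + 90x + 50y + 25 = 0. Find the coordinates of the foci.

(-9, -1) and (-1, -1)

9(x² + 10x) + 25(y² + 2y) = -25
9(x + 5)² + 25(y + 1)² = -25 + 225 + 25 = 225
Divide by 225: (x + 5)²/25 + (y + 1)²/9 = 1
Ellipse, center (-5, -1), major axis horizontal; a² = 25, b² = 9.
c² = a² - b² = 25 - 9 = 16, so c = 4.
Foci lie on the horizontal axis through the center: (h ± c, k).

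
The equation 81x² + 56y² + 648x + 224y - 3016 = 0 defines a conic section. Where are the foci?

(-4, -7) and (-4, 3)

Rearranging, 81(x² + 8x) + 56(y² + 4y) = 3016.
Complete the square in x and y: 81(x + 4)² + 56(y + 2)² = 3016 + 1296 + 224 = 4536
Dividing both sides by 4536: (x + 4)²/56 + (y + 2)²/81 = 1
Ellipse, center (-4, -2), major axis vertical; a² = 81, b² = 56.
c² = a² - b² = 81 - 56 = 25, so c = 5.
Foci lie on the vertical axis through the center: (h, k ± c).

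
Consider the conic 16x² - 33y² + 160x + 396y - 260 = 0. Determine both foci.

(-5, -1) and (-5, 13)

Group the x- and y-terms: 16(x² + 10x) -33(y² - 12y) = 260
Complete the square: 16(x + 5)² -33(y - 6)² = 260 + 400 - 1188 = -528
Dividing both sides by -528: (y - 6)²/16 - (x + 5)²/33 = 1
Hyperbola, center (-5, 6), transverse axis vertical; a² = 16, b² = 33.
c² = a² + b² = 16 + 33 = 49, so c = 7.
Foci lie on the vertical axis through the center: (h, k ± c).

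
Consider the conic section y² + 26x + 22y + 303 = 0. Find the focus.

(-27/2, -11)

Only y is squared. Complete the square in y: (y + 11)² = -26(x + 7).
Vertex (-7, -11); 4p = -26 so p = -13/2. Opens left.
Focus is p units from the vertex along the axis: (h + p, k).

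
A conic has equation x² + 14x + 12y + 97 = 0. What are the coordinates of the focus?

(-7, -7)

Only x is squared. Complete the square in x: (x + 7)² = -12(y + 4).
Vertex (-7, -4); 4p = -12 so p = -3. Opens down.
Focus is p units from the vertex along the axis: (h, k + p).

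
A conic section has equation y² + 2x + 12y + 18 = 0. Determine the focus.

(17/2, -6)

Only y is squared. Complete the square in y: (y + 6)² = -2(x - 9).
Vertex (9, -6); 4p = -2 so p = -1/2. Opens left.
Focus is p units from the vertex along the axis: (h + p, k).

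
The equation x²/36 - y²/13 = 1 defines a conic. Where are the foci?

Center (0, 0). The positive term is the x-term, so the transverse axis is horizontal; a² = 36, b² = 13.
c² = a² + b² = 36 + 13 = 49, so c = 7.
Foci lie on the horizontal axis through the center: (h ± c, k).

(-7, 0) and (7, 0)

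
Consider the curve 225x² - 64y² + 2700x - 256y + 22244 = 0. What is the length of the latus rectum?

225(x² + 12x) -64(y² + 4y) = -22244
Complete the square: 225(x + 6)² -64(y + 2)² = -22244 + 8100 - 256 = -14400
Dividing both sides by -14400: (y + 2)²/225 - (x + 6)²/64 = 1
Hyperbola, center (-6, -2), transverse axis vertical; a² = 225, b² = 64.
Latus rectum length = 2b²/a = 2·64/15 = 128/15.

128/15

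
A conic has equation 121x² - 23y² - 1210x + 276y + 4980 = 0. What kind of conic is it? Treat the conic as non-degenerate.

No xy term. Coefficients of x² and y² are A = 121, C = -23.
A and C have opposite signs ⇒ hyperbola.

hyperbola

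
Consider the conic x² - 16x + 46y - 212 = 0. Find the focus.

(8, -11/2)

Only x is squared. Complete the square in x: (x - 8)² = -46(y - 6).
Vertex (8, 6); 4p = -46 so p = -23/2. Opens down.
Focus is p units from the vertex along the axis: (h, k + p).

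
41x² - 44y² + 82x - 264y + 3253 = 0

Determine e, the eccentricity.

e = √3485/41

Group the x- and y-terms: 41(x² + 2x) -44(y² + 6y) = -3253
41(x + 1)² -44(y + 3)² = -3253 + 41 - 396 = -3608
Divide through by -3608 to get (y + 3)²/82 - (x + 1)²/88 = 1.
Hyperbola, center (-1, -3), transverse axis vertical; a² = 82, b² = 88.
c² = a² + b² = 170, so c = √170.
e = c/a = √170/√82 = √3485/41.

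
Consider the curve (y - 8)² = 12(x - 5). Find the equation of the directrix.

Vertex (5, 8); 4p = 12 so p = 3. Opens right.
Directrix is the vertical line x = h − p = 5 − (3) = 2.

x = 2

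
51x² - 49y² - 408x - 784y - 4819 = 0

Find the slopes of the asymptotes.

Group: 51(x² - 8x) -49(y² + 16y) = 4819
Complete the square in x and y: 51(x - 4)² -49(y + 8)² = 4819 + 816 - 3136 = 2499
Divide by 2499: (x - 4)²/49 - (y + 8)²/51 = 1
Hyperbola, center (4, -8), transverse axis horizontal; a² = 49, b² = 51.
For a horizontal hyperbola the asymptotes have slope ±b/a.
Here that is ±√51/7.

√51/7 and -√51/7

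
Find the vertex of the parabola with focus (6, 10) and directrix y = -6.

The vertex is the midpoint between the focus and the directrix along the axis of symmetry.
Axis is vertical (directrix is horizontal). Vertex y-coordinate = (10 + (-6))/2 = 2; x-coordinate = 6.

(6, 2)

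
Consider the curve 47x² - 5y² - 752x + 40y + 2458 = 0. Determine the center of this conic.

Group: 47(x² - 16x) -5(y² - 8y) = -2458
Complete the square in x and y: 47(x - 8)² -5(y - 4)² = -2458 + 3008 - 80 = 470
Dividing both sides by 470: (x - 8)²/10 - (y - 4)²/94 = 1
Hyperbola with center (8, 4).

(8, 4)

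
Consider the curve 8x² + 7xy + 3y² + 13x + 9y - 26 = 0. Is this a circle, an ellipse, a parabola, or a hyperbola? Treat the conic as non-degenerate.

ellipse

A = 8, B = 7, C = 3.
Discriminant B² − 4AC = 7² − 4·8·3 = -47.
B² − 4AC < 0 ⇒ ellipse.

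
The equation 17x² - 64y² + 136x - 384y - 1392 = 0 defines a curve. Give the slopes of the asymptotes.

√17/8 and -√17/8

17(x² + 8x) -64(y² + 6y) = 1392
Completing the square gives 17(x + 4)² -64(y + 3)² = 1392 + 272 - 576 = 1088.
Dividing both sides by 1088: (x + 4)²/64 - (y + 3)²/17 = 1
Hyperbola, center (-4, -3), transverse axis horizontal; a² = 64, b² = 17.
For a horizontal hyperbola the asymptotes have slope ±b/a.
Here that is ±√17/8.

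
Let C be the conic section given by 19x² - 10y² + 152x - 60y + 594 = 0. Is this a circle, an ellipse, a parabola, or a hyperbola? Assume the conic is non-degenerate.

No xy term. Coefficients of x² and y² are A = 19, C = -10.
A and C have opposite signs ⇒ hyperbola.

hyperbola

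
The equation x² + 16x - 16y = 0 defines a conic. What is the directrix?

y = -8

Only x is squared. Complete the square in x: (x + 8)² = 16(y + 4).
Vertex (-8, -4); 4p = 16 so p = 4. Opens up.
Directrix is the horizontal line y = k − p = -4 − (4) = -8.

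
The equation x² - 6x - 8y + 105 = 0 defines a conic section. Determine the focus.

Only x is squared. Complete the square in x: (x - 3)² = 8(y - 12).
Vertex (3, 12); 4p = 8 so p = 2. Opens up.
Focus is p units from the vertex along the axis: (h, k + p).

(3, 14)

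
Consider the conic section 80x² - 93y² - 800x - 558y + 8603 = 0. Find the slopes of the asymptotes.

Group: 80(x² - 10x) -93(y² + 6y) = -8603
Complete the square in x and y: 80(x - 5)² -93(y + 3)² = -8603 + 2000 - 837 = -7440
Divide through by -7440 to get (y + 3)²/80 - (x - 5)²/93 = 1.
Hyperbola, center (5, -3), transverse axis vertical; a² = 80, b² = 93.
For a vertical hyperbola the asymptotes have slope ±a/b.
Here that is ±4√5/√93 = ±4√465/93.

4√465/93 and -4√465/93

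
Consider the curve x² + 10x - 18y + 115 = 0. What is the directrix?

y = 1/2

Only x is squared. Complete the square in x: (x + 5)² = 18(y - 5).
Vertex (-5, 5); 4p = 18 so p = 9/2. Opens up.
Directrix is the horizontal line y = k − p = 5 − (9/2) = 1/2.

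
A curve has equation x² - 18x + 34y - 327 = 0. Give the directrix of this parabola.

Only x is squared. Complete the square in x: (x - 9)² = -34(y - 12).
Vertex (9, 12); 4p = -34 so p = -17/2. Opens down.
Directrix is the horizontal line y = k − p = 12 − (-17/2) = 41/2.

y = 41/2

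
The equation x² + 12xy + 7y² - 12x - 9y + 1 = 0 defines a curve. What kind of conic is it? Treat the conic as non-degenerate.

hyperbola

A = 1, B = 12, C = 7.
Discriminant B² − 4AC = 12² − 4·1·7 = 116.
B² − 4AC > 0 ⇒ hyperbola.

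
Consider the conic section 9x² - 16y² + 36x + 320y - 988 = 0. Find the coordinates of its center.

Group: 9(x² + 4x) -16(y² - 20y) = 988
Complete the square in x and y: 9(x + 2)² -16(y - 10)² = 988 + 36 - 1600 = -576
Divide by -576: (y - 10)²/36 - (x + 2)²/64 = 1
Hyperbola with center (-2, 10).

(-2, 10)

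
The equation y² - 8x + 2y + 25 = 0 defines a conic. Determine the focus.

Only y is squared. Complete the square in y: (y + 1)² = 8(x - 3).
Vertex (3, -1); 4p = 8 so p = 2. Opens right.
Focus is p units from the vertex along the axis: (h + p, k).

(5, -1)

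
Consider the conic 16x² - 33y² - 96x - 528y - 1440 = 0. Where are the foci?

Rearranging, 16(x² - 6x) -33(y² + 16y) = 1440.
Complete the square in x and y: 16(x - 3)² -33(y + 8)² = 1440 + 144 - 2112 = -528
Dividing both sides by -528: (y + 8)²/16 - (x - 3)²/33 = 1
Hyperbola, center (3, -8), transverse axis vertical; a² = 16, b² = 33.
c² = a² + b² = 16 + 33 = 49, so c = 7.
Foci lie on the vertical axis through the center: (h, k ± c).

(3, -15) and (3, -1)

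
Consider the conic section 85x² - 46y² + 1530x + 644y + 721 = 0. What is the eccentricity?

Group the x- and y-terms: 85(x² + 18x) -46(y² - 14y) = -721
Complete the square: 85(x + 9)² -46(y - 7)² = -721 + 6885 - 2254 = 3910
Divide by 3910: (x + 9)²/46 - (y - 7)²/85 = 1
Hyperbola, center (-9, 7), transverse axis horizontal; a² = 46, b² = 85.
c² = a² + b² = 131, so c = √131.
e = c/a = √131/√46 = √6026/46.

e = √6026/46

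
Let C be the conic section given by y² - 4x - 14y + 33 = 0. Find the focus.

Only y is squared. Complete the square in y: (y - 7)² = 4(x + 4).
Vertex (-4, 7); 4p = 4 so p = 1. Opens right.
Focus is p units from the vertex along the axis: (h + p, k).

(-3, 7)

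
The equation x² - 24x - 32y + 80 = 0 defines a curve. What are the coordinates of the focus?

Only x is squared. Complete the square in x: (x - 12)² = 32(y + 2).
Vertex (12, -2); 4p = 32 so p = 8. Opens up.
Focus is p units from the vertex along the axis: (h, k + p).

(12, 6)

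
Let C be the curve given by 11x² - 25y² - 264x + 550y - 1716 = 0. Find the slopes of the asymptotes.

√11/5 and -√11/5

Group the x- and y-terms: 11(x² - 24x) -25(y² - 22y) = 1716
Complete the square: 11(x - 12)² -25(y - 11)² = 1716 + 1584 - 3025 = 275
Dividing both sides by 275: (x - 12)²/25 - (y - 11)²/11 = 1
Hyperbola, center (12, 11), transverse axis horizontal; a² = 25, b² = 11.
For a horizontal hyperbola the asymptotes have slope ±b/a.
Here that is ±√11/5.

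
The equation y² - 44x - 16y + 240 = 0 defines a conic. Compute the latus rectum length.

44

Only y is squared. Complete the square in y: (y - 8)² = 44(x - 4).
Vertex (4, 8); 4p = 44 so p = 11. Opens right.
Latus rectum length = |4p| = 44.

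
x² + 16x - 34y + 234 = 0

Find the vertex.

(-8, 5)

Only x is squared. Complete the square in x: (x + 8)² = 34(y - 5).
Vertex (-8, 5); 4p = 34 so p = 17/2. Opens up.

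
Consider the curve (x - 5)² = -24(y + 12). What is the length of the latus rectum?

Vertex (5, -12); 4p = -24 so p = -6. Opens down.
Latus rectum length = |4p| = 24.

24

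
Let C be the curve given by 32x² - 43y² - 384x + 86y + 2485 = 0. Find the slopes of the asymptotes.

4√86/43 and -4√86/43

Group the x- and y-terms: 32(x² - 12x) -43(y² - 2y) = -2485
Complete the square: 32(x - 6)² -43(y - 1)² = -2485 + 1152 - 43 = -1376
Divide through by -1376 to get (y - 1)²/32 - (x - 6)²/43 = 1.
Hyperbola, center (6, 1), transverse axis vertical; a² = 32, b² = 43.
For a vertical hyperbola the asymptotes have slope ±a/b.
Here that is ±4√2/√43 = ±4√86/43.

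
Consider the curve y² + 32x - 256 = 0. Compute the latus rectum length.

Only y is squared. Complete the square in y: y² = -32(x - 8).
Vertex (8, 0); 4p = -32 so p = -8. Opens left.
Latus rectum length = |4p| = 32.

32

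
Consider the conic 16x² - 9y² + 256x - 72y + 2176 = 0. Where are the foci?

(-8, -19) and (-8, 11)

Collect terms: 16(x² + 16x) -9(y² + 8y) = -2176
Completing the square gives 16(x + 8)² -9(y + 4)² = -2176 + 1024 - 144 = -1296.
Divide by -1296: (y + 4)²/144 - (x + 8)²/81 = 1
Hyperbola, center (-8, -4), transverse axis vertical; a² = 144, b² = 81.
c² = a² + b² = 144 + 81 = 225, so c = 15.
Foci lie on the vertical axis through the center: (h, k ± c).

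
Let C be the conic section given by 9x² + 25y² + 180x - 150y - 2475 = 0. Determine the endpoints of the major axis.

Rearranging, 9(x² + 20x) + 25(y² - 6y) = 2475.
9(x + 10)² + 25(y - 3)² = 2475 + 900 + 225 = 3600
Dividing both sides by 3600: (x + 10)²/400 + (y - 3)²/144 = 1
Ellipse, center (-10, 3), major axis horizontal; a² = 400, b² = 144.
a = 20. Vertices at (h ± a, k).

(-30, 3) and (10, 3)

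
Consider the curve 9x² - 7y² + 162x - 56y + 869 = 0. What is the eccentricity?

e = 4/3

Collect terms: 9(x² + 18x) -7(y² + 8y) = -869
Completing the square gives 9(x + 9)² -7(y + 4)² = -869 + 729 - 112 = -252.
Divide through by -252 to get (y + 4)²/36 - (x + 9)²/28 = 1.
Hyperbola, center (-9, -4), transverse axis vertical; a² = 36, b² = 28.
c² = a² + b² = 64, so c = 8.
e = c/a = 8/6 = 4/3.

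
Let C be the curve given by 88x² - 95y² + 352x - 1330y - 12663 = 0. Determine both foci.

Group the x- and y-terms: 88(x² + 4x) -95(y² + 14y) = 12663
Complete the square in x and y: 88(x + 2)² -95(y + 7)² = 12663 + 352 - 4655 = 8360
Divide by 8360: (x + 2)²/95 - (y + 7)²/88 = 1
Hyperbola, center (-2, -7), transverse axis horizontal; a² = 95, b² = 88.
c² = a² + b² = 95 + 88 = 183, so c = √183.
Foci lie on the horizontal axis through the center: (h ± c, k).

(-2 - √183, -7) and (-2 + √183, -7)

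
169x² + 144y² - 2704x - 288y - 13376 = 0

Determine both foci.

(8, -4) and (8, 6)

169(x² - 16x) + 144(y² - 2y) = 13376
169(x - 8)² + 144(y - 1)² = 13376 + 10816 + 144 = 24336
Divide by 24336: (x - 8)²/144 + (y - 1)²/169 = 1
Ellipse, center (8, 1), major axis vertical; a² = 169, b² = 144.
c² = a² - b² = 169 - 144 = 25, so c = 5.
Foci lie on the vertical axis through the center: (h, k ± c).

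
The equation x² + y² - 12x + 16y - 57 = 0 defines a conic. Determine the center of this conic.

Rearranging, (x² - 12x) + (y² + 16y) = 57.
Complete the square in x and y: (x - 6)² + (y + 8)² = 57 + 36 + 64 = 157
So (x - 6)² + (y + 8)² = 157.
Circle centered at (6, -8) with r² = 157.

(6, -8)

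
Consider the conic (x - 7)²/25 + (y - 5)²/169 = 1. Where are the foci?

Center (7, 5). The larger denominator 169 sits under the y-term, so the major axis is vertical; a² = 169, b² = 25.
c² = a² - b² = 169 - 25 = 144, so c = 12.
Foci lie on the vertical axis through the center: (h, k ± c).

(7, -7) and (7, 17)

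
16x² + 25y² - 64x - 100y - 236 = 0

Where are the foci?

(-1, 2) and (5, 2)

Group the x- and y-terms: 16(x² - 4x) + 25(y² - 4y) = 236
Complete the square: 16(x - 2)² + 25(y - 2)² = 236 + 64 + 100 = 400
Divide through by 400 to get (x - 2)²/25 + (y - 2)²/16 = 1.
Ellipse, center (2, 2), major axis horizontal; a² = 25, b² = 16.
c² = a² - b² = 25 - 16 = 9, so c = 3.
Foci lie on the horizontal axis through the center: (h ± c, k).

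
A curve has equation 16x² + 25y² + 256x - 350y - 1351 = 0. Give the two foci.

(-17, 7) and (1, 7)

16(x² + 16x) + 25(y² - 14y) = 1351
Complete the square: 16(x + 8)² + 25(y - 7)² = 1351 + 1024 + 1225 = 3600
Divide by 3600: (x + 8)²/225 + (y - 7)²/144 = 1
Ellipse, center (-8, 7), major axis horizontal; a² = 225, b² = 144.
c² = a² - b² = 225 - 144 = 81, so c = 9.
Foci lie on the horizontal axis through the center: (h ± c, k).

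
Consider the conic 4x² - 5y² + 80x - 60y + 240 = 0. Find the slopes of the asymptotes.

2√5/5 and -2√5/5

4(x² + 20x) -5(y² + 12y) = -240
Complete the square: 4(x + 10)² -5(y + 6)² = -240 + 400 - 180 = -20
Divide by -20: (y + 6)²/4 - (x + 10)²/5 = 1
Hyperbola, center (-10, -6), transverse axis vertical; a² = 4, b² = 5.
For a vertical hyperbola the asymptotes have slope ±a/b.
Here that is ±2/√5 = ±2√5/5.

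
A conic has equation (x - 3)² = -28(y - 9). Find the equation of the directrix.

y = 16

Vertex (3, 9); 4p = -28 so p = -7. Opens down.
Directrix is the horizontal line y = k − p = 9 − (-7) = 16.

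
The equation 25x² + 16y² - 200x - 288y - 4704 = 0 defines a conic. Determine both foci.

Group: 25(x² - 8x) + 16(y² - 18y) = 4704
Completing the square gives 25(x - 4)² + 16(y - 9)² = 4704 + 400 + 1296 = 6400.
Divide through by 6400 to get (x - 4)²/256 + (y - 9)²/400 = 1.
Ellipse, center (4, 9), major axis vertical; a² = 400, b² = 256.
c² = a² - b² = 400 - 256 = 144, so c = 12.
Foci lie on the vertical axis through the center: (h, k ± c).

(4, -3) and (4, 21)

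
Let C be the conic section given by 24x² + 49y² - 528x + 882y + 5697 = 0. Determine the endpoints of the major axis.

(4, -9) and (18, -9)

Rearranging, 24(x² - 22x) + 49(y² + 18y) = -5697.
Completing the square gives 24(x - 11)² + 49(y + 9)² = -5697 + 2904 + 3969 = 1176.
Dividing both sides by 1176: (x - 11)²/49 + (y + 9)²/24 = 1
Ellipse, center (11, -9), major axis horizontal; a² = 49, b² = 24.
a = 7. Vertices at (h ± a, k).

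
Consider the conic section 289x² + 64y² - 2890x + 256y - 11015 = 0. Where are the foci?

(5, -17) and (5, 13)

Group: 289(x² - 10x) + 64(y² + 4y) = 11015
289(x - 5)² + 64(y + 2)² = 11015 + 7225 + 256 = 18496
Divide by 18496: (x - 5)²/64 + (y + 2)²/289 = 1
Ellipse, center (5, -2), major axis vertical; a² = 289, b² = 64.
c² = a² - b² = 289 - 64 = 225, so c = 15.
Foci lie on the vertical axis through the center: (h, k ± c).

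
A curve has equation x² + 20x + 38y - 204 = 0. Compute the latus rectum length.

38

Only x is squared. Complete the square in x: (x + 10)² = -38(y - 8).
Vertex (-10, 8); 4p = -38 so p = -19/2. Opens down.
Latus rectum length = |4p| = 38.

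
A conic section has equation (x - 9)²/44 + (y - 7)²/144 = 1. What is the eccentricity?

e = 5/6

Center (9, 7). The larger denominator 144 sits under the y-term, so the major axis is vertical; a² = 144, b² = 44.
c² = a² - b² = 100, so c = 10.
e = c/a = 10/12 = 5/6.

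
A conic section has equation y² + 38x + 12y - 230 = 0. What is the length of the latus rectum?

Only y is squared. Complete the square in y: (y + 6)² = -38(x - 7).
Vertex (7, -6); 4p = -38 so p = -19/2. Opens left.
Latus rectum length = |4p| = 38.

38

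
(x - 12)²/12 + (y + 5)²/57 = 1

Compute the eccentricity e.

Center (12, -5). The larger denominator 57 sits under the y-term, so the major axis is vertical; a² = 57, b² = 12.
c² = a² - b² = 45, so c = 3√5.
e = c/a = 3√5/√57 = √285/19.

e = √285/19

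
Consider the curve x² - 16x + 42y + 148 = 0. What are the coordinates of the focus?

Only x is squared. Complete the square in x: (x - 8)² = -42(y + 2).
Vertex (8, -2); 4p = -42 so p = -21/2. Opens down.
Focus is p units from the vertex along the axis: (h, k + p).

(8, -25/2)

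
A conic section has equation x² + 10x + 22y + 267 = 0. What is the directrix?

y = -11/2

Only x is squared. Complete the square in x: (x + 5)² = -22(y + 11).
Vertex (-5, -11); 4p = -22 so p = -11/2. Opens down.
Directrix is the horizontal line y = k − p = -11 − (-11/2) = -11/2.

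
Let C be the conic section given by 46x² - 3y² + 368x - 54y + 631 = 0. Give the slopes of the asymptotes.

√138/3 and -√138/3

Group the x- and y-terms: 46(x² + 8x) -3(y² + 18y) = -631
Complete the square in x and y: 46(x + 4)² -3(y + 9)² = -631 + 736 - 243 = -138
Dividing both sides by -138: (y + 9)²/46 - (x + 4)²/3 = 1
Hyperbola, center (-4, -9), transverse axis vertical; a² = 46, b² = 3.
For a vertical hyperbola the asymptotes have slope ±a/b.
Here that is ±√46/√3 = ±√138/3.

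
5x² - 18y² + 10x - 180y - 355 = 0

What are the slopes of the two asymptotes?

Rearranging, 5(x² + 2x) -18(y² + 10y) = 355.
Complete the square: 5(x + 1)² -18(y + 5)² = 355 + 5 - 450 = -90
Dividing both sides by -90: (y + 5)²/5 - (x + 1)²/18 = 1
Hyperbola, center (-1, -5), transverse axis vertical; a² = 5, b² = 18.
For a vertical hyperbola the asymptotes have slope ±a/b.
Here that is ±√5/3√2 = ±√10/6.

√10/6 and -√10/6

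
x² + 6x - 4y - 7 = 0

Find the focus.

(-3, -3)

Only x is squared. Complete the square in x: (x + 3)² = 4(y + 4).
Vertex (-3, -4); 4p = 4 so p = 1. Opens up.
Focus is p units from the vertex along the axis: (h, k + p).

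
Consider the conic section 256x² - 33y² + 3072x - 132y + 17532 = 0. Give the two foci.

(-6, -19) and (-6, 15)

Collect terms: 256(x² + 12x) -33(y² + 4y) = -17532
Complete the square in x and y: 256(x + 6)² -33(y + 2)² = -17532 + 9216 - 132 = -8448
Dividing both sides by -8448: (y + 2)²/256 - (x + 6)²/33 = 1
Hyperbola, center (-6, -2), transverse axis vertical; a² = 256, b² = 33.
c² = a² + b² = 256 + 33 = 289, so c = 17.
Foci lie on the vertical axis through the center: (h, k ± c).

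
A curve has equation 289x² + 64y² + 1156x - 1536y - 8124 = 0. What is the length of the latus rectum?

128/17

Group: 289(x² + 4x) + 64(y² - 24y) = 8124
Complete the square: 289(x + 2)² + 64(y - 12)² = 8124 + 1156 + 9216 = 18496
Dividing both sides by 18496: (x + 2)²/64 + (y - 12)²/289 = 1
Ellipse, center (-2, 12), major axis vertical; a² = 289, b² = 64.
Latus rectum length = 2b²/a = 2·64/17 = 128/17.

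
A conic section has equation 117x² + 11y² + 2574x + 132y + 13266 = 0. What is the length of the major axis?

6√13

Group the x- and y-terms: 117(x² + 22x) + 11(y² + 12y) = -13266
Completing the square gives 117(x + 11)² + 11(y + 6)² = -13266 + 14157 + 396 = 1287.
Dividing both sides by 1287: (x + 11)²/11 + (y + 6)²/117 = 1
Ellipse, center (-11, -6), major axis vertical; a² = 117, b² = 11.
a² = 117 so a = 3√13; the major axis has length 2a = 6√13.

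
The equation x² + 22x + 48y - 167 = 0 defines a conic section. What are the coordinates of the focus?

Only x is squared. Complete the square in x: (x + 11)² = -48(y - 6).
Vertex (-11, 6); 4p = -48 so p = -12. Opens down.
Focus is p units from the vertex along the axis: (h, k + p).

(-11, -6)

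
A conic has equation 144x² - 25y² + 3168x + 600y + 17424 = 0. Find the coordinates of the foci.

Rearranging, 144(x² + 22x) -25(y² - 24y) = -17424.
Completing the square gives 144(x + 11)² -25(y - 12)² = -17424 + 17424 - 3600 = -3600.
Dividing both sides by -3600: (y - 12)²/144 - (x + 11)²/25 = 1
Hyperbola, center (-11, 12), transverse axis vertical; a² = 144, b² = 25.
c² = a² + b² = 144 + 25 = 169, so c = 13.
Foci lie on the vertical axis through the center: (h, k ± c).

(-11, -1) and (-11, 25)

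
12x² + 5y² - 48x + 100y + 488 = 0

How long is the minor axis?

2√5

Collect terms: 12(x² - 4x) + 5(y² + 20y) = -488
Completing the square gives 12(x - 2)² + 5(y + 10)² = -488 + 48 + 500 = 60.
Divide by 60: (x - 2)²/5 + (y + 10)²/12 = 1
Ellipse, center (2, -10), major axis vertical; a² = 12, b² = 5.
b² = 5 so b = √5; the minor axis has length 2b = 2√5.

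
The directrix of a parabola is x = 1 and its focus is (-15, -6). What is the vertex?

The vertex is the midpoint between the focus and the directrix along the axis of symmetry.
Axis is horizontal (directrix is vertical). Vertex x-coordinate = (-15 + 1)/2 = -7; y-coordinate = -6.

(-7, -6)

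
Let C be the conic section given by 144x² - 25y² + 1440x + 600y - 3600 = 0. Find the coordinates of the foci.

144(x² + 10x) -25(y² - 24y) = 3600
144(x + 5)² -25(y - 12)² = 3600 + 3600 - 3600 = 3600
Divide by 3600: (x + 5)²/25 - (y - 12)²/144 = 1
Hyperbola, center (-5, 12), transverse axis horizontal; a² = 25, b² = 144.
c² = a² + b² = 25 + 144 = 169, so c = 13.
Foci lie on the horizontal axis through the center: (h ± c, k).

(-18, 12) and (8, 12)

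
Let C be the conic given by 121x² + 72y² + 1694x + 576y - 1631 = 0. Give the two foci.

(-7, -11) and (-7, 3)

Rearranging, 121(x² + 14x) + 72(y² + 8y) = 1631.
121(x + 7)² + 72(y + 4)² = 1631 + 5929 + 1152 = 8712
Divide by 8712: (x + 7)²/72 + (y + 4)²/121 = 1
Ellipse, center (-7, -4), major axis vertical; a² = 121, b² = 72.
c² = a² - b² = 121 - 72 = 49, so c = 7.
Foci lie on the vertical axis through the center: (h, k ± c).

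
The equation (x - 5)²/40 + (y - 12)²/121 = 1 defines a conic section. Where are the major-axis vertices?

(5, 1) and (5, 23)

Center (5, 12). The larger denominator 121 sits under the y-term, so the major axis is vertical; a² = 121, b² = 40.
a = 11. Vertices at (h, k ± a).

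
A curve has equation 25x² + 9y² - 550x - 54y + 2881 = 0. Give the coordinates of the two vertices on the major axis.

(11, -2) and (11, 8)

Group the x- and y-terms: 25(x² - 22x) + 9(y² - 6y) = -2881
Complete the square in x and y: 25(x - 11)² + 9(y - 3)² = -2881 + 3025 + 81 = 225
Dividing both sides by 225: (x - 11)²/9 + (y - 3)²/25 = 1
Ellipse, center (11, 3), major axis vertical; a² = 25, b² = 9.
a = 5. Vertices at (h, k ± a).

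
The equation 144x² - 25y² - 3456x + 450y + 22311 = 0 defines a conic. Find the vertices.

(12, -3) and (12, 21)

Rearranging, 144(x² - 24x) -25(y² - 18y) = -22311.
144(x - 12)² -25(y - 9)² = -22311 + 20736 - 2025 = -3600
Divide through by -3600 to get (y - 9)²/144 - (x - 12)²/25 = 1.
Hyperbola, center (12, 9), transverse axis vertical; a² = 144, b² = 25.
a = 12. Vertices at (h, k ± a).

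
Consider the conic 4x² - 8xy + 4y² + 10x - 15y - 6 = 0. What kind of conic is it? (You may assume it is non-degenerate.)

parabola

A = 4, B = -8, C = 4.
Discriminant B² − 4AC = (-8)² − 4·4·4 = 0.
B² − 4AC = 0 ⇒ parabola.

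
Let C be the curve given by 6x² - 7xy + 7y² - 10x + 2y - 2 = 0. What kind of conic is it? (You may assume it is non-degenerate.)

ellipse

A = 6, B = -7, C = 7.
Discriminant B² − 4AC = (-7)² − 4·6·7 = -119.
B² − 4AC < 0 ⇒ ellipse.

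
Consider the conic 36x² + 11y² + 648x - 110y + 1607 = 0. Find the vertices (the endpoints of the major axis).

(-9, -7) and (-9, 17)

Group: 36(x² + 18x) + 11(y² - 10y) = -1607
36(x + 9)² + 11(y - 5)² = -1607 + 2916 + 275 = 1584
Dividing both sides by 1584: (x + 9)²/44 + (y - 5)²/144 = 1
Ellipse, center (-9, 5), major axis vertical; a² = 144, b² = 44.
a = 12. Vertices at (h, k ± a).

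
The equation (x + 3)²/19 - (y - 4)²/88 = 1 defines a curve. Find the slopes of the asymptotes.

Center (-3, 4). The positive term is the x-term, so the transverse axis is horizontal; a² = 19, b² = 88.
For a horizontal hyperbola the asymptotes have slope ±b/a.
Here that is ±2√22/√19 = ±2√418/19.

2√418/19 and -2√418/19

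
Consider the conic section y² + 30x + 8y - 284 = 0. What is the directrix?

Only y is squared. Complete the square in y: (y + 4)² = -30(x - 10).
Vertex (10, -4); 4p = -30 so p = -15/2. Opens left.
Directrix is the vertical line x = h − p = 10 − (-15/2) = 35/2.

x = 35/2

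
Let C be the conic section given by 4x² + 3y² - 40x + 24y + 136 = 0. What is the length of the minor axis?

Group the x- and y-terms: 4(x² - 10x) + 3(y² + 8y) = -136
4(x - 5)² + 3(y + 4)² = -136 + 100 + 48 = 12
Divide by 12: (x - 5)²/3 + (y + 4)²/4 = 1
Ellipse, center (5, -4), major axis vertical; a² = 4, b² = 3.
b² = 3 so b = √3; the minor axis has length 2b = 2√3.

2√3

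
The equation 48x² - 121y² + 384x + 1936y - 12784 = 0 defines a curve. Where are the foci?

Rearranging, 48(x² + 8x) -121(y² - 16y) = 12784.
Complete the square in x and y: 48(x + 4)² -121(y - 8)² = 12784 + 768 - 7744 = 5808
Divide by 5808: (x + 4)²/121 - (y - 8)²/48 = 1
Hyperbola, center (-4, 8), transverse axis horizontal; a² = 121, b² = 48.
c² = a² + b² = 121 + 48 = 169, so c = 13.
Foci lie on the horizontal axis through the center: (h ± c, k).

(-17, 8) and (9, 8)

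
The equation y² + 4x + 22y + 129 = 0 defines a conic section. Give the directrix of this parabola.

Only y is squared. Complete the square in y: (y + 11)² = -4(x + 2).
Vertex (-2, -11); 4p = -4 so p = -1. Opens left.
Directrix is the vertical line x = h − p = -2 − (-1) = -1.

x = -1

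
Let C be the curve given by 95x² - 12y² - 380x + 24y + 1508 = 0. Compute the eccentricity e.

e = √10165/95

Rearranging, 95(x² - 4x) -12(y² - 2y) = -1508.
Completing the square gives 95(x - 2)² -12(y - 1)² = -1508 + 380 - 12 = -1140.
Divide through by -1140 to get (y - 1)²/95 - (x - 2)²/12 = 1.
Hyperbola, center (2, 1), transverse axis vertical; a² = 95, b² = 12.
c² = a² + b² = 107, so c = √107.
e = c/a = √107/√95 = √10165/95.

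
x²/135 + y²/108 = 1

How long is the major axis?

Center (0, 0). The larger denominator 135 sits under the x-term, so the major axis is horizontal; a² = 135, b² = 108.
a² = 135 so a = 3√15; the major axis has length 2a = 6√15.

6√15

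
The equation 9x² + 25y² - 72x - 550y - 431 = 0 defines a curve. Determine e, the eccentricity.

Group the x- and y-terms: 9(x² - 8x) + 25(y² - 22y) = 431
9(x - 4)² + 25(y - 11)² = 431 + 144 + 3025 = 3600
Divide through by 3600 to get (x - 4)²/400 + (y - 11)²/144 = 1.
Ellipse, center (4, 11), major axis horizontal; a² = 400, b² = 144.
c² = a² - b² = 256, so c = 16.
e = c/a = 16/20 = 4/5.

e = 4/5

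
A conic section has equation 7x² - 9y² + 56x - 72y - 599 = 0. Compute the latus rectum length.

Group: 7(x² + 8x) -9(y² + 8y) = 599
Completing the square gives 7(x + 4)² -9(y + 4)² = 599 + 112 - 144 = 567.
Dividing both sides by 567: (x + 4)²/81 - (y + 4)²/63 = 1
Hyperbola, center (-4, -4), transverse axis horizontal; a² = 81, b² = 63.
Latus rectum length = 2b²/a = 2·63/9 = 14.

14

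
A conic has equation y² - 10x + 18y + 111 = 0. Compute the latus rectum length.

Only y is squared. Complete the square in y: (y + 9)² = 10(x - 3).
Vertex (3, -9); 4p = 10 so p = 5/2. Opens right.
Latus rectum length = |4p| = 10.

10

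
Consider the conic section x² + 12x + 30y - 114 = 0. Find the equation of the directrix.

y = 25/2

Only x is squared. Complete the square in x: (x + 6)² = -30(y - 5).
Vertex (-6, 5); 4p = -30 so p = -15/2. Opens down.
Directrix is the horizontal line y = k − p = 5 − (-15/2) = 25/2.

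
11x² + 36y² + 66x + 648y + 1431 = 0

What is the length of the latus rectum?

22/3

Group the x- and y-terms: 11(x² + 6x) + 36(y² + 18y) = -1431
Completing the square gives 11(x + 3)² + 36(y + 9)² = -1431 + 99 + 2916 = 1584.
Divide by 1584: (x + 3)²/144 + (y + 9)²/44 = 1
Ellipse, center (-3, -9), major axis horizontal; a² = 144, b² = 44.
Latus rectum length = 2b²/a = 2·44/12 = 22/3.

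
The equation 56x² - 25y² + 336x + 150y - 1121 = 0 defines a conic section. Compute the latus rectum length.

112/5

56(x² + 6x) -25(y² - 6y) = 1121
Completing the square gives 56(x + 3)² -25(y - 3)² = 1121 + 504 - 225 = 1400.
Divide by 1400: (x + 3)²/25 - (y - 3)²/56 = 1
Hyperbola, center (-3, 3), transverse axis horizontal; a² = 25, b² = 56.
Latus rectum length = 2b²/a = 2·56/5 = 112/5.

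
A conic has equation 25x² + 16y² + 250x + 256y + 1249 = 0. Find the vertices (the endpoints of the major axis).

(-5, -13) and (-5, -3)

Collect terms: 25(x² + 10x) + 16(y² + 16y) = -1249
Completing the square gives 25(x + 5)² + 16(y + 8)² = -1249 + 625 + 1024 = 400.
Dividing both sides by 400: (x + 5)²/16 + (y + 8)²/25 = 1
Ellipse, center (-5, -8), major axis vertical; a² = 25, b² = 16.
a = 5. Vertices at (h, k ± a).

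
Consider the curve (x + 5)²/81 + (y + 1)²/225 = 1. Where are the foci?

(-5, -13) and (-5, 11)

Center (-5, -1). The larger denominator 225 sits under the y-term, so the major axis is vertical; a² = 225, b² = 81.
c² = a² - b² = 225 - 81 = 144, so c = 12.
Foci lie on the vertical axis through the center: (h, k ± c).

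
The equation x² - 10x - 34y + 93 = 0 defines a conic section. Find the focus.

Only x is squared. Complete the square in x: (x - 5)² = 34(y - 2).
Vertex (5, 2); 4p = 34 so p = 17/2. Opens up.
Focus is p units from the vertex along the axis: (h, k + p).

(5, 21/2)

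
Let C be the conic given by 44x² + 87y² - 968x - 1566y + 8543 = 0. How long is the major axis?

2√87

Collect terms: 44(x² - 22x) + 87(y² - 18y) = -8543
Complete the square in x and y: 44(x - 11)² + 87(y - 9)² = -8543 + 5324 + 7047 = 3828
Dividing both sides by 3828: (x - 11)²/87 + (y - 9)²/44 = 1
Ellipse, center (11, 9), major axis horizontal; a² = 87, b² = 44.
a² = 87 so a = √87; the major axis has length 2a = 2√87.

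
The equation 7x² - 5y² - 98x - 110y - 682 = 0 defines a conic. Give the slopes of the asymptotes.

Collect terms: 7(x² - 14x) -5(y² + 22y) = 682
Complete the square in x and y: 7(x - 7)² -5(y + 11)² = 682 + 343 - 605 = 420
Divide by 420: (x - 7)²/60 - (y + 11)²/84 = 1
Hyperbola, center (7, -11), transverse axis horizontal; a² = 60, b² = 84.
For a horizontal hyperbola the asymptotes have slope ±b/a.
Here that is ±2√21/2√15 = ±√35/5.

√35/5 and -√35/5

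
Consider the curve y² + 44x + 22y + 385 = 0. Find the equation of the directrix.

x = 5

Only y is squared. Complete the square in y: (y + 11)² = -44(x + 6).
Vertex (-6, -11); 4p = -44 so p = -11. Opens left.
Directrix is the vertical line x = h − p = -6 − (-11) = 5.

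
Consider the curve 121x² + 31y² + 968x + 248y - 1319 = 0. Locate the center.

Group: 121(x² + 8x) + 31(y² + 8y) = 1319
121(x + 4)² + 31(y + 4)² = 1319 + 1936 + 496 = 3751
Divide by 3751: (x + 4)²/31 + (y + 4)²/121 = 1
Ellipse with center (-4, -4).

(-4, -4)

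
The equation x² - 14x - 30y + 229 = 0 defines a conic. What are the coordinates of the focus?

(7, 27/2)

Only x is squared. Complete the square in x: (x - 7)² = 30(y - 6).
Vertex (7, 6); 4p = 30 so p = 15/2. Opens up.
Focus is p units from the vertex along the axis: (h, k + p).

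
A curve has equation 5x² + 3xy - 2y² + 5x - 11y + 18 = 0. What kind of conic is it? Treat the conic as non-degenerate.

hyperbola

A = 5, B = 3, C = -2.
Discriminant B² − 4AC = 3² − 4·5·(-2) = 49.
B² − 4AC > 0 ⇒ hyperbola.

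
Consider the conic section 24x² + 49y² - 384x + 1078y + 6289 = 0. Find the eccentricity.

e = 5/7

24(x² - 16x) + 49(y² + 22y) = -6289
Completing the square gives 24(x - 8)² + 49(y + 11)² = -6289 + 1536 + 5929 = 1176.
Divide by 1176: (x - 8)²/49 + (y + 11)²/24 = 1
Ellipse, center (8, -11), major axis horizontal; a² = 49, b² = 24.
c² = a² - b² = 25, so c = 5.
e = c/a = 5/7.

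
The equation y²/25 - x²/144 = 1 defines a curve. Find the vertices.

(0, -5) and (0, 5)

Center (0, 0). The positive term is the y-term, so the transverse axis is vertical; a² = 25, b² = 144.
a = 5. Vertices at (h, k ± a).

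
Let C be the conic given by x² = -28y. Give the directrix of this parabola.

y = 7

Vertex (0, 0); 4p = -28 so p = -7. Opens down.
Directrix is the horizontal line y = k − p = 0 − (-7) = 7.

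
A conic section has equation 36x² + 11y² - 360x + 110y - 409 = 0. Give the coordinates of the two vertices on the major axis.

Group: 36(x² - 10x) + 11(y² + 10y) = 409
36(x - 5)² + 11(y + 5)² = 409 + 900 + 275 = 1584
Divide through by 1584 to get (x - 5)²/44 + (y + 5)²/144 = 1.
Ellipse, center (5, -5), major axis vertical; a² = 144, b² = 44.
a = 12. Vertices at (h, k ± a).

(5, -17) and (5, 7)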